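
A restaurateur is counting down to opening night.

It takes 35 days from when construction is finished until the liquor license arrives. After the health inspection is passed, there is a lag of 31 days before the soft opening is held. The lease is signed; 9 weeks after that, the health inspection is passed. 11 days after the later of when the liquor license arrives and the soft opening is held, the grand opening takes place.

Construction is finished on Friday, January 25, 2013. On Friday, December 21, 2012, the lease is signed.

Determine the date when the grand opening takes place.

Construction is finished: Jan 25, 2013.
The liquor license arrives: Jan 25, 2013 + 35 days = Mar 1, 2013.
The lease is signed: Dec 21, 2012.
The health inspection is passed: Dec 21, 2012 + 9 weeks = Feb 22, 2013.
The soft opening is held: Feb 22, 2013 + 31 days = Mar 25, 2013.
Both prerequisites met — the liquor license arrives (Mar 1, 2013), the soft opening is held (Mar 25, 2013); the later is Mar 25, 2013.
The grand opening takes place: Mar 25, 2013 + 11 days = Apr 5, 2013.

Friday, April 5, 2013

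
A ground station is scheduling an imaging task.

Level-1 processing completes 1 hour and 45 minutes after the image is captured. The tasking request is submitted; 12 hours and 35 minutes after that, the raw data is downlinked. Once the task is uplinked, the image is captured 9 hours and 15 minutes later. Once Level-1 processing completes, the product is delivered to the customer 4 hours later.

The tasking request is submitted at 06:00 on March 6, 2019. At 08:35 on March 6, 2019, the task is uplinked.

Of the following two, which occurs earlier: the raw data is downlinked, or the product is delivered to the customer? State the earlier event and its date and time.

The raw data is downlinked — 18:35 on March 6, 2019

The tasking request is submitted: 06:00 Mar 6, 2019.
The raw data is downlinked: 06:00 Mar 6, 2019 + 12h35m = 18:35 Mar 6, 2019.
The task is uplinked: 08:35 Mar 6, 2019.
The image is captured: 08:35 Mar 6, 2019 + 9h15m = 17:50 Mar 6, 2019.
Level-1 processing completes: 17:50 Mar 6, 2019 + 1h45m = 19:35 Mar 6, 2019.
The product is delivered to the customer: 19:35 Mar 6, 2019 + 4h = 23:35 Mar 6, 2019.
Comparing: the raw data is downlinked at 18:35 Mar 6, 2019 vs the product is delivered to the customer at 23:35 Mar 6, 2019. Earlier: the raw data is downlinked.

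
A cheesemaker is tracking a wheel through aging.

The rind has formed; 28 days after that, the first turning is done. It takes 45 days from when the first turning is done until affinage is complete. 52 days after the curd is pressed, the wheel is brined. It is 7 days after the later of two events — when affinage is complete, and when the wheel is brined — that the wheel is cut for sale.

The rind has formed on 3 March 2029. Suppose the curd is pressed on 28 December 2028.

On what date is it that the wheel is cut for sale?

The rind has formed: Mar 3, 2029.
The first turning is done: Mar 3, 2029 + 28 days = Mar 31, 2029.
Affinage is complete: Mar 31, 2029 + 45 days = May 15, 2029.
The curd is pressed: Dec 28, 2028.
The wheel is brined: Dec 28, 2028 + 52 days = Feb 18, 2029.
Both prerequisites met — affinage is complete (May 15, 2029), the wheel is brined (Feb 18, 2029); the later is May 15, 2029.
The wheel is cut for sale: May 15, 2029 + 7 days = May 22, 2029.

22 May 2029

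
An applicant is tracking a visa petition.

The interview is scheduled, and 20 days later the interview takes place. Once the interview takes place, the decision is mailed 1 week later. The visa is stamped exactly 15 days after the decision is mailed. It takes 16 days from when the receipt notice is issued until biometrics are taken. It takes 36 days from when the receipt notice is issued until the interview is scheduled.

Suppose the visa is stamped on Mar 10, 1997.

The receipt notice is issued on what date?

Dec 22, 1996

The visa is stamped: Mar 10, 1997.
The decision is mailed: Mar 10, 1997 − 15 days = Feb 23, 1997.
The interview takes place: Feb 23, 1997 − 1 week = Feb 16, 1997.
The interview is scheduled: Feb 16, 1997 − 20 days = Jan 27, 1997.
The receipt notice is issued: Jan 27, 1997 − 36 days = Dec 22, 1996.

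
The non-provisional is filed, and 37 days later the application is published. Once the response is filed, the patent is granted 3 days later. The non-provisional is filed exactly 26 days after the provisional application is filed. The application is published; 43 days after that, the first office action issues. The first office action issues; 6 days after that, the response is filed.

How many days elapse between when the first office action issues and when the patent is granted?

9 days

Causal path: the first office action issues → the response is filed → the patent is granted.
Total delay along the path: 6 + 3 = 9 days.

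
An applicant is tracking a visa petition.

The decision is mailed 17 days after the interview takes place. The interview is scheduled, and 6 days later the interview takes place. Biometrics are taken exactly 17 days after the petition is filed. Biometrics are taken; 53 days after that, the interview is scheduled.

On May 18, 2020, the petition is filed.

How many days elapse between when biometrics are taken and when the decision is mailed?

Causal path: biometrics are taken → the interview is scheduled → the interview takes place → the decision is mailed.
Total delay along the path: 53 + 6 + 17 = 76 days.

76 days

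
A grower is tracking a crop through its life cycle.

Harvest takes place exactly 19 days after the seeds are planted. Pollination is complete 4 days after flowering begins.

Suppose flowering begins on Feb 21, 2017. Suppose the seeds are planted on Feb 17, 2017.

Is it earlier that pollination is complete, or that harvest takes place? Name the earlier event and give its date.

Flowering begins: Feb 21, 2017.
Pollination is complete: Feb 21, 2017 + 4 days = Feb 25, 2017.
The seeds are planted: Feb 17, 2017.
Harvest takes place: Feb 17, 2017 + 19 days = Mar 8, 2017.
Comparing: pollination is complete on Feb 25, 2017 vs harvest takes place on Mar 8, 2017. Earlier: pollination is complete.

Pollination is complete — Feb 25, 2017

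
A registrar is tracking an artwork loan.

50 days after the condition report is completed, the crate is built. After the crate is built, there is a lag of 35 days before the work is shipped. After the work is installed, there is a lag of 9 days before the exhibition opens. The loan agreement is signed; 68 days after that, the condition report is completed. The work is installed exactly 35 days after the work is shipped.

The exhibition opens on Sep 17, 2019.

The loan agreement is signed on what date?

Mar 4, 2019

The exhibition opens: Sep 17, 2019.
The work is installed: Sep 17, 2019 − 9 days = Sep 8, 2019.
The work is shipped: Sep 8, 2019 − 35 days = Aug 4, 2019.
The crate is built: Aug 4, 2019 − 35 days = Jun 30, 2019.
The condition report is completed: Jun 30, 2019 − 50 days = May 11, 2019.
The loan agreement is signed: May 11, 2019 − 68 days = Mar 4, 2019.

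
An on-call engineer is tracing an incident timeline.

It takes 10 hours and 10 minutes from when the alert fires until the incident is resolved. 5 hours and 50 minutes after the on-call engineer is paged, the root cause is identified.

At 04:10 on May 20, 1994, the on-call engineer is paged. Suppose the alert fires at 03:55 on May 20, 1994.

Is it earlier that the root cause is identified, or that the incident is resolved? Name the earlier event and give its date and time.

The root cause is identified — 10:00 on May 20, 1994

The on-call engineer is paged: 04:10 May 20, 1994.
The root cause is identified: 04:10 May 20, 1994 + 5h50m = 10:00 May 20, 1994.
The alert fires: 03:55 May 20, 1994.
The incident is resolved: 03:55 May 20, 1994 + 10h10m = 14:05 May 20, 1994.
Comparing: the root cause is identified at 10:00 May 20, 1994 vs the incident is resolved at 14:05 May 20, 1994. Earlier: the root cause is identified.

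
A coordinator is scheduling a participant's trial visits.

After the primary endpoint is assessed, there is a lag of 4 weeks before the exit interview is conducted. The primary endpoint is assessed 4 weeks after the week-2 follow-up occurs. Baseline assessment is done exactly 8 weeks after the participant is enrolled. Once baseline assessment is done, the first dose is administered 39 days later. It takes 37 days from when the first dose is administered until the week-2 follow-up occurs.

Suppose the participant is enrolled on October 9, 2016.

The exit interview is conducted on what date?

April 15, 2017

The participant is enrolled: Oct 9, 2016.
Baseline assessment is done: Oct 9, 2016 + 8 weeks = Dec 4, 2016.
The first dose is administered: Dec 4, 2016 + 39 days = Jan 12, 2017.
The week-2 follow-up occurs: Jan 12, 2017 + 37 days = Feb 18, 2017.
The primary endpoint is assessed: Feb 18, 2017 + 4 weeks = Mar 18, 2017.
The exit interview is conducted: Mar 18, 2017 + 4 weeks = Apr 15, 2017.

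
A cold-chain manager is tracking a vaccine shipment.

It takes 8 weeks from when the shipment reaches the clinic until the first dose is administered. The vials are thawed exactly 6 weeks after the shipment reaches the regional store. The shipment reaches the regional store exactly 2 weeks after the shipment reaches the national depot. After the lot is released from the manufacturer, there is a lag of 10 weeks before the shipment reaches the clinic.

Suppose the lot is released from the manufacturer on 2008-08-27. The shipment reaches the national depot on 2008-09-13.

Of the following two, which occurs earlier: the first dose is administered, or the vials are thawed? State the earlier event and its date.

The vials are thawed — 2008-11-08

The lot is released from the manufacturer: Aug 27, 2008.
The shipment reaches the clinic: Aug 27, 2008 + 10 weeks = Nov 5, 2008.
The first dose is administered: Nov 5, 2008 + 8 weeks = Dec 31, 2008.
The shipment reaches the national depot: Sep 13, 2008.
The shipment reaches the regional store: Sep 13, 2008 + 2 weeks = Sep 27, 2008.
The vials are thawed: Sep 27, 2008 + 6 weeks = Nov 8, 2008.
Comparing: the first dose is administered on Dec 31, 2008 vs the vials are thawed on Nov 8, 2008. Earlier: the vials are thawed.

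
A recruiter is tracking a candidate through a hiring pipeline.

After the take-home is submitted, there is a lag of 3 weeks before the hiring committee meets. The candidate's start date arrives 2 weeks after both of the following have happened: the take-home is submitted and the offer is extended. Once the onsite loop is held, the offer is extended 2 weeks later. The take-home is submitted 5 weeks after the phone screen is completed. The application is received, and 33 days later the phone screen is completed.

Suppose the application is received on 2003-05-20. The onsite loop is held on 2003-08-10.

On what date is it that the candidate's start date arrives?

The application is received: May 20, 2003.
The phone screen is completed: May 20, 2003 + 33 days = Jun 22, 2003.
The take-home is submitted: Jun 22, 2003 + 5 weeks = Jul 27, 2003.
The onsite loop is held: Aug 10, 2003.
The offer is extended: Aug 10, 2003 + 2 weeks = Aug 24, 2003.
Both prerequisites met — the take-home is submitted (Jul 27, 2003), the offer is extended (Aug 24, 2003); the later is Aug 24, 2003.
The candidate's start date arrives: Aug 24, 2003 + 2 weeks = Sep 7, 2003.

2003-09-07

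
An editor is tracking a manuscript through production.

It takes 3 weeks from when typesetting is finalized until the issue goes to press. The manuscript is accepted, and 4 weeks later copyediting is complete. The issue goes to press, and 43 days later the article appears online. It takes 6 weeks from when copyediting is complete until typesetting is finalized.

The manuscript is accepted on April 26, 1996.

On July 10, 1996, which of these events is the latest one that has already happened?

Typesetting is finalized

The manuscript is accepted: Apr 26, 1996.
Copyediting is complete: Apr 26, 1996 + 4 weeks = May 24, 1996.
Typesetting is finalized: May 24, 1996 + 6 weeks = Jul 5, 1996.
The issue goes to press: Jul 5, 1996 + 3 weeks = Jul 26, 1996.
The article appears online: Jul 26, 1996 + 43 days = Sep 7, 1996.
Jul 10, 1996 falls between when typesetting is finalized (Jul 5, 1996) and when the issue goes to press (Jul 26, 1996).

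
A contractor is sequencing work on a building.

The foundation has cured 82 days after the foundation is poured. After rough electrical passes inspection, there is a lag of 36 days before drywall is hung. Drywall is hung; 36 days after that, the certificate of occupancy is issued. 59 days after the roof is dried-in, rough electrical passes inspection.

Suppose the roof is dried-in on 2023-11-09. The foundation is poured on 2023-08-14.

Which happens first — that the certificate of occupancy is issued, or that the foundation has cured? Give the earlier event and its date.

The foundation has cured — 2023-11-04

The roof is dried-in: Nov 9, 2023.
Rough electrical passes inspection: Nov 9, 2023 + 59 days = Jan 7, 2024.
Drywall is hung: Jan 7, 2024 + 36 days = Feb 12, 2024.
The certificate of occupancy is issued: Feb 12, 2024 + 36 days = Mar 19, 2024.
The foundation is poured: Aug 14, 2023.
The foundation has cured: Aug 14, 2023 + 82 days = Nov 4, 2023.
Comparing: the certificate of occupancy is issued on Mar 19, 2024 vs the foundation has cured on Nov 4, 2023. Earlier: the foundation has cured.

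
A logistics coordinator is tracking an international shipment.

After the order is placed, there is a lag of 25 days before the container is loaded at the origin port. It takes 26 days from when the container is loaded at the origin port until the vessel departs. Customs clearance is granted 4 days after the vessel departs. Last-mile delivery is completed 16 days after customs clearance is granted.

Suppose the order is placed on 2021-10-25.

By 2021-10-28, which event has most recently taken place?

The order is placed

The order is placed: Oct 25, 2021.
The container is loaded at the origin port: Oct 25, 2021 + 25 days = Nov 19, 2021.
The vessel departs: Nov 19, 2021 + 26 days = Dec 15, 2021.
Customs clearance is granted: Dec 15, 2021 + 4 days = Dec 19, 2021.
Last-mile delivery is completed: Dec 19, 2021 + 16 days = Jan 4, 2022.
Oct 28, 2021 falls between when the order is placed (Oct 25, 2021) and when the container is loaded at the origin port (Nov 19, 2021).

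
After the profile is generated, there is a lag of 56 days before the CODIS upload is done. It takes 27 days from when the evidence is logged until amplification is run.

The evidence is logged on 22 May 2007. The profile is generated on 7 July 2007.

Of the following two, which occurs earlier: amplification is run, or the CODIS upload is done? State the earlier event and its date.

The evidence is logged: May 22, 2007.
Amplification is run: May 22, 2007 + 27 days = Jun 18, 2007.
The profile is generated: Jul 7, 2007.
The CODIS upload is done: Jul 7, 2007 + 56 days = Sep 1, 2007.
Comparing: amplification is run on Jun 18, 2007 vs the CODIS upload is done on Sep 1, 2007. Earlier: amplification is run.

Amplification is run — 18 June 2007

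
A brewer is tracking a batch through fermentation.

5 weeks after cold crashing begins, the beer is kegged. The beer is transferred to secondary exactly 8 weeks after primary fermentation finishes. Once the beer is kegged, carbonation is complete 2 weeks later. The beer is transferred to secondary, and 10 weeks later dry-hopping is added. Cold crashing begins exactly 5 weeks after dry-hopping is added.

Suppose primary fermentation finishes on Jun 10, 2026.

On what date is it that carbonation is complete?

Primary fermentation finishes: Jun 10, 2026.
The beer is transferred to secondary: Jun 10, 2026 + 8 weeks = Aug 5, 2026.
Dry-hopping is added: Aug 5, 2026 + 10 weeks = Oct 14, 2026.
Cold crashing begins: Oct 14, 2026 + 5 weeks = Nov 18, 2026.
The beer is kegged: Nov 18, 2026 + 5 weeks = Dec 23, 2026.
Carbonation is complete: Dec 23, 2026 + 2 weeks = Jan 6, 2027.

Jan 6, 2027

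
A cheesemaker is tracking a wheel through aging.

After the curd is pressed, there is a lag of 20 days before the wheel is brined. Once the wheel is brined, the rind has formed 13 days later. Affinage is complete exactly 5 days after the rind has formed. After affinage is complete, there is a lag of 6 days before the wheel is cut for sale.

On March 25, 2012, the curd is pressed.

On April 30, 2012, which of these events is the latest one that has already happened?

The curd is pressed: Mar 25, 2012.
The wheel is brined: Mar 25, 2012 + 20 days = Apr 14, 2012.
The rind has formed: Apr 14, 2012 + 13 days = Apr 27, 2012.
Affinage is complete: Apr 27, 2012 + 5 days = May 2, 2012.
The wheel is cut for sale: May 2, 2012 + 6 days = May 8, 2012.
Apr 30, 2012 falls between when the rind has formed (Apr 27, 2012) and when affinage is complete (May 2, 2012).

The rind has formed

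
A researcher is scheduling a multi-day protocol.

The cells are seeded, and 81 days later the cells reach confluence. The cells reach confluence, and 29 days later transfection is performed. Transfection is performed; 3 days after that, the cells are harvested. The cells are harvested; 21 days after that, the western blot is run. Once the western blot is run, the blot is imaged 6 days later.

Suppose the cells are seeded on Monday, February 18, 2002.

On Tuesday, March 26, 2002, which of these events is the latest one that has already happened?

The cells are seeded: Feb 18, 2002.
The cells reach confluence: Feb 18, 2002 + 81 days = May 10, 2002.
Transfection is performed: May 10, 2002 + 29 days = Jun 8, 2002.
The cells are harvested: Jun 8, 2002 + 3 days = Jun 11, 2002.
The western blot is run: Jun 11, 2002 + 21 days = Jul 2, 2002.
The blot is imaged: Jul 2, 2002 + 6 days = Jul 8, 2002.
Mar 26, 2002 falls between when the cells are seeded (Feb 18, 2002) and when the cells reach confluence (May 10, 2002).

The cells are seeded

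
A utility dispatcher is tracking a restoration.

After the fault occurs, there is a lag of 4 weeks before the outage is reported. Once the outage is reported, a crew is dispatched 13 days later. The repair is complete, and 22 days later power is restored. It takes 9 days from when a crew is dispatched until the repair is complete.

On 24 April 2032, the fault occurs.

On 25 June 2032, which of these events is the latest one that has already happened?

The repair is complete

The fault occurs: Apr 24, 2032.
The outage is reported: Apr 24, 2032 + 4 weeks = May 22, 2032.
A crew is dispatched: May 22, 2032 + 13 days = Jun 4, 2032.
The repair is complete: Jun 4, 2032 + 9 days = Jun 13, 2032.
Power is restored: Jun 13, 2032 + 22 days = Jul 5, 2032.
Jun 25, 2032 falls between when the repair is complete (Jun 13, 2032) and when power is restored (Jul 5, 2032).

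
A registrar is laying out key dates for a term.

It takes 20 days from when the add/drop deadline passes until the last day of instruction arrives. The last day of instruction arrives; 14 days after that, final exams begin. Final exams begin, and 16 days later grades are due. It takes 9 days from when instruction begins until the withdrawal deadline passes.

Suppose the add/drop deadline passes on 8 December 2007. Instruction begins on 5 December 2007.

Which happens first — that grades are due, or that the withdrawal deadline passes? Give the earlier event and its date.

The withdrawal deadline passes — 14 December 2007

The add/drop deadline passes: Dec 8, 2007.
The last day of instruction arrives: Dec 8, 2007 + 20 days = Dec 28, 2007.
Final exams begin: Dec 28, 2007 + 14 days = Jan 11, 2008.
Grades are due: Jan 11, 2008 + 16 days = Jan 27, 2008.
Instruction begins: Dec 5, 2007.
The withdrawal deadline passes: Dec 5, 2007 + 9 days = Dec 14, 2007.
Comparing: grades are due on Jan 27, 2008 vs the withdrawal deadline passes on Dec 14, 2007. Earlier: the withdrawal deadline passes.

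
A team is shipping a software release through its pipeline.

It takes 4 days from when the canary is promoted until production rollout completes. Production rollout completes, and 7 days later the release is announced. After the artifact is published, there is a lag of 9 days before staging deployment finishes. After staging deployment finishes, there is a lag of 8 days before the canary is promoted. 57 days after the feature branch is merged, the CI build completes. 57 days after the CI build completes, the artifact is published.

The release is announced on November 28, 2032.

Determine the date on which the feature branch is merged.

The release is announced: Nov 28, 2032.
Production rollout completes: Nov 28, 2032 − 7 days = Nov 21, 2032.
The canary is promoted: Nov 21, 2032 − 4 days = Nov 17, 2032.
Staging deployment finishes: Nov 17, 2032 − 8 days = Nov 9, 2032.
The artifact is published: Nov 9, 2032 − 9 days = Oct 31, 2032.
The CI build completes: Oct 31, 2032 − 57 days = Sep 4, 2032.
The feature branch is merged: Sep 4, 2032 − 57 days = Jul 9, 2032.

July 9, 2032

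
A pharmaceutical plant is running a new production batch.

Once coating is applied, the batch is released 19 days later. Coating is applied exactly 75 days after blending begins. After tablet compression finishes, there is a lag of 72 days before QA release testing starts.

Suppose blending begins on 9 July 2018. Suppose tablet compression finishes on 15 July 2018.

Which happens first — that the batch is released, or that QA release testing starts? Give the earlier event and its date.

QA release testing starts — 25 September 2018

Blending begins: Jul 9, 2018.
Coating is applied: Jul 9, 2018 + 75 days = Sep 22, 2018.
The batch is released: Sep 22, 2018 + 19 days = Oct 11, 2018.
Tablet compression finishes: Jul 15, 2018.
QA release testing starts: Jul 15, 2018 + 72 days = Sep 25, 2018.
Comparing: the batch is released on Oct 11, 2018 vs QA release testing starts on Sep 25, 2018. Earlier: QA release testing starts.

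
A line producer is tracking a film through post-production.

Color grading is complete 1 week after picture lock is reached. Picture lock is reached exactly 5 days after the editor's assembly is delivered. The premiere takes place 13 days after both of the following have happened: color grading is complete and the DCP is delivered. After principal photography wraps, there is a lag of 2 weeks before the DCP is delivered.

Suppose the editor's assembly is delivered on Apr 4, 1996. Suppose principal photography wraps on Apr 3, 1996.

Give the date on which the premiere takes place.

Apr 30, 1996

The editor's assembly is delivered: Apr 4, 1996.
Picture lock is reached: Apr 4, 1996 + 5 days = Apr 9, 1996.
Color grading is complete: Apr 9, 1996 + 1 week = Apr 16, 1996.
Principal photography wraps: Apr 3, 1996.
The DCP is delivered: Apr 3, 1996 + 2 weeks = Apr 17, 1996.
Both prerequisites met — color grading is complete (Apr 16, 1996), the DCP is delivered (Apr 17, 1996); the later is Apr 17, 1996.
The premiere takes place: Apr 17, 1996 + 13 days = Apr 30, 1996.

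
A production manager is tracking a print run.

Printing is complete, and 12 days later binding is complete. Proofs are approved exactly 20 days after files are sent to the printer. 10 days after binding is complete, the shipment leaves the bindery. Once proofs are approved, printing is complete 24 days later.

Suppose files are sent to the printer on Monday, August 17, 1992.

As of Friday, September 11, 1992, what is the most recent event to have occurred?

Files are sent to the printer: Aug 17, 1992.
Proofs are approved: Aug 17, 1992 + 20 days = Sep 6, 1992.
Printing is complete: Sep 6, 1992 + 24 days = Sep 30, 1992.
Binding is complete: Sep 30, 1992 + 12 days = Oct 12, 1992.
The shipment leaves the bindery: Oct 12, 1992 + 10 days = Oct 22, 1992.
Sep 11, 1992 falls between when proofs are approved (Sep 6, 1992) and when printing is complete (Sep 30, 1992).

Proofs are approved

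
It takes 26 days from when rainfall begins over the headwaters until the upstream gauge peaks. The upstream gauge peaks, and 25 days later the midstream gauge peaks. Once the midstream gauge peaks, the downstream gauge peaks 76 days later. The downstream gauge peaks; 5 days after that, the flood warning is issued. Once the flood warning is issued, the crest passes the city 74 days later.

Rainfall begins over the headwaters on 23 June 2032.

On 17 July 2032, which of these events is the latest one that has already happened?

Rainfall begins over the headwaters: Jun 23, 2032.
The upstream gauge peaks: Jun 23, 2032 + 26 days = Jul 19, 2032.
The midstream gauge peaks: Jul 19, 2032 + 25 days = Aug 13, 2032.
The downstream gauge peaks: Aug 13, 2032 + 76 days = Oct 28, 2032.
The flood warning is issued: Oct 28, 2032 + 5 days = Nov 2, 2032.
The crest passes the city: Nov 2, 2032 + 74 days = Jan 15, 2033.
Jul 17, 2032 falls between when rainfall begins over the headwaters (Jun 23, 2032) and when the upstream gauge peaks (Jul 19, 2032).

Rainfall begins over the headwaters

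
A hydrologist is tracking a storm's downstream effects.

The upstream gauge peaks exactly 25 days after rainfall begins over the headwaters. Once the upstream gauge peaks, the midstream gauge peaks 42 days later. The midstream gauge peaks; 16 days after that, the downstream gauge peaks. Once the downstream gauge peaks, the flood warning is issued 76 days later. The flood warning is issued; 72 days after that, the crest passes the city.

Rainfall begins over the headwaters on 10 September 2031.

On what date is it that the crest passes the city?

Rainfall begins over the headwaters: Sep 10, 2031.
The upstream gauge peaks: Sep 10, 2031 + 25 days = Oct 5, 2031.
The midstream gauge peaks: Oct 5, 2031 + 42 days = Nov 16, 2031.
The downstream gauge peaks: Nov 16, 2031 + 16 days = Dec 2, 2031.
The flood warning is issued: Dec 2, 2031 + 76 days = Feb 16, 2032.
The crest passes the city: Feb 16, 2032 + 72 days = Apr 28, 2032.

28 April 2032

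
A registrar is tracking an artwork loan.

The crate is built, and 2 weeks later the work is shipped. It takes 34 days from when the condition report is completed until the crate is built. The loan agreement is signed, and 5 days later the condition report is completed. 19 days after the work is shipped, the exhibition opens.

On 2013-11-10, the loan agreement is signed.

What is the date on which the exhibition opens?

2014-01-21

The loan agreement is signed: Nov 10, 2013.
The condition report is completed: Nov 10, 2013 + 5 days = Nov 15, 2013.
The crate is built: Nov 15, 2013 + 34 days = Dec 19, 2013.
The work is shipped: Dec 19, 2013 + 2 weeks = Jan 2, 2014.
The exhibition opens: Jan 2, 2014 + 19 days = Jan 21, 2014.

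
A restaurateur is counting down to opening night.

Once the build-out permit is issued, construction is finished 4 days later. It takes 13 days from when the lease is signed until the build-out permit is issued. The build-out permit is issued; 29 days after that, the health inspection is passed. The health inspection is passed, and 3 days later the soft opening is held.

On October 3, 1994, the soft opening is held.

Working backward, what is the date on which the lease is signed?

The soft opening is held: Oct 3, 1994.
The health inspection is passed: Oct 3, 1994 − 3 days = Sep 30, 1994.
The build-out permit is issued: Sep 30, 1994 − 29 days = Sep 1, 1994.
The lease is signed: Sep 1, 1994 − 13 days = Aug 19, 1994.

August 19, 1994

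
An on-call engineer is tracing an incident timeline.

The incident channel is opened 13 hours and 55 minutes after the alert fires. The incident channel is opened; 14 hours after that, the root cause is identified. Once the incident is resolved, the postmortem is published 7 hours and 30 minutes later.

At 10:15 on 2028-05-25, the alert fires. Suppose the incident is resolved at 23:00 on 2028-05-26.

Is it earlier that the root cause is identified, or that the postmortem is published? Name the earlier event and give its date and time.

The root cause is identified — 14:10 on 2028-05-26

The alert fires: 10:15 May 25, 2028.
The incident channel is opened: 10:15 May 25, 2028 + 13h55m = 00:10 May 26, 2028.
The root cause is identified: 00:10 May 26, 2028 + 14h = 14:10 May 26, 2028.
The incident is resolved: 23:00 May 26, 2028.
The postmortem is published: 23:00 May 26, 2028 + 7h30m = 06:30 May 27, 2028.
Comparing: the root cause is identified at 14:10 May 26, 2028 vs the postmortem is published at 06:30 May 27, 2028. Earlier: the root cause is identified.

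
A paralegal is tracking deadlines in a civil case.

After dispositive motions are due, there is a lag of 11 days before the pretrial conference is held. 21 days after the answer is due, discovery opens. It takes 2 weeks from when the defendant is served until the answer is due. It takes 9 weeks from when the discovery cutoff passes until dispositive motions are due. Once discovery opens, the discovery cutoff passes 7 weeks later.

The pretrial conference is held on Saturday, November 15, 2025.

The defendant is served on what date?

The pretrial conference is held: Nov 15, 2025.
Dispositive motions are due: Nov 15, 2025 − 11 days = Nov 4, 2025.
The discovery cutoff passes: Nov 4, 2025 − 9 weeks = Sep 2, 2025.
Discovery opens: Sep 2, 2025 − 7 weeks = Jul 15, 2025.
The answer is due: Jul 15, 2025 − 21 days = Jun 24, 2025.
The defendant is served: Jun 24, 2025 − 2 weeks = Jun 10, 2025.

Tuesday, June 10, 2025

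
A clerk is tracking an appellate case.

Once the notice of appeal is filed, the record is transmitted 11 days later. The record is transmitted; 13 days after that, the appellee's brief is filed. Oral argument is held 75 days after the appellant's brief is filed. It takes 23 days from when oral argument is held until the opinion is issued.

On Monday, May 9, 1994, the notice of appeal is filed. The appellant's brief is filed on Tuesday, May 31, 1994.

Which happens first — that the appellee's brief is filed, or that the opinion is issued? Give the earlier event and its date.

The appellee's brief is filed — Thursday, June 2, 1994

The notice of appeal is filed: May 9, 1994.
The record is transmitted: May 9, 1994 + 11 days = May 20, 1994.
The appellee's brief is filed: May 20, 1994 + 13 days = Jun 2, 1994.
The appellant's brief is filed: May 31, 1994.
Oral argument is held: May 31, 1994 + 75 days = Aug 14, 1994.
The opinion is issued: Aug 14, 1994 + 23 days = Sep 6, 1994.
Comparing: the appellee's brief is filed on Jun 2, 1994 vs the opinion is issued on Sep 6, 1994. Earlier: the appellee's brief is filed.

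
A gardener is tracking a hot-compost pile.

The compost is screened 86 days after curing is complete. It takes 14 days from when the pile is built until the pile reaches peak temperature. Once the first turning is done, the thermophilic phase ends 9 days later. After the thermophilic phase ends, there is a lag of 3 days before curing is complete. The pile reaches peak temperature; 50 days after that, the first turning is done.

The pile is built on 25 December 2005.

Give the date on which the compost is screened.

5 June 2006

The pile is built: Dec 25, 2005.
The pile reaches peak temperature: Dec 25, 2005 + 14 days = Jan 8, 2006.
The first turning is done: Jan 8, 2006 + 50 days = Feb 27, 2006.
The thermophilic phase ends: Feb 27, 2006 + 9 days = Mar 8, 2006.
Curing is complete: Mar 8, 2006 + 3 days = Mar 11, 2006.
The compost is screened: Mar 11, 2006 + 86 days = Jun 5, 2006.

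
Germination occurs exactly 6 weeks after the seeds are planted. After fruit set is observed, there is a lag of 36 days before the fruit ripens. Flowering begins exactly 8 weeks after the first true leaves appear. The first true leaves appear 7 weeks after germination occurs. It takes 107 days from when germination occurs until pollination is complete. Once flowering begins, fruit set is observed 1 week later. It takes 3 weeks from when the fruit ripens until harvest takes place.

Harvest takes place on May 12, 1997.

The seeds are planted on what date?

Harvest takes place: May 12, 1997.
The fruit ripens: May 12, 1997 − 3 weeks = Apr 21, 1997.
Fruit set is observed: Apr 21, 1997 − 36 days = Mar 16, 1997.
Flowering begins: Mar 16, 1997 − 1 week = Mar 9, 1997.
The first true leaves appear: Mar 9, 1997 − 8 weeks = Jan 12, 1997.
Germination occurs: Jan 12, 1997 − 7 weeks = Nov 24, 1996.
The seeds are planted: Nov 24, 1996 − 6 weeks = Oct 13, 1996.

Oct 13, 1996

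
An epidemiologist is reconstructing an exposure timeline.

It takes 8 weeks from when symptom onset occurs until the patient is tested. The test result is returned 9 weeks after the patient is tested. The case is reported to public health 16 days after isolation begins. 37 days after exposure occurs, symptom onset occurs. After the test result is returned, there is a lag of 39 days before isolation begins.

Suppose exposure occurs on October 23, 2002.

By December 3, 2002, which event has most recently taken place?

Symptom onset occurs

Exposure occurs: Oct 23, 2002.
Symptom onset occurs: Oct 23, 2002 + 37 days = Nov 29, 2002.
The patient is tested: Nov 29, 2002 + 8 weeks = Jan 24, 2003.
The test result is returned: Jan 24, 2003 + 9 weeks = Mar 28, 2003.
Isolation begins: Mar 28, 2003 + 39 days = May 6, 2003.
The case is reported to public health: May 6, 2003 + 16 days = May 22, 2003.
Dec 3, 2002 falls between when symptom onset occurs (Nov 29, 2002) and when the patient is tested (Jan 24, 2003).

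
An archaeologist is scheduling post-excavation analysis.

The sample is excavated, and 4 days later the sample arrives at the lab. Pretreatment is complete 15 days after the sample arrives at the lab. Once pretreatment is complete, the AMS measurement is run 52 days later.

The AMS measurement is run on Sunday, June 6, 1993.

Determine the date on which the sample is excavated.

The AMS measurement is run: Jun 6, 1993.
Pretreatment is complete: Jun 6, 1993 − 52 days = Apr 15, 1993.
The sample arrives at the lab: Apr 15, 1993 − 15 days = Mar 31, 1993.
The sample is excavated: Mar 31, 1993 − 4 days = Mar 27, 1993.

Saturday, March 27, 1993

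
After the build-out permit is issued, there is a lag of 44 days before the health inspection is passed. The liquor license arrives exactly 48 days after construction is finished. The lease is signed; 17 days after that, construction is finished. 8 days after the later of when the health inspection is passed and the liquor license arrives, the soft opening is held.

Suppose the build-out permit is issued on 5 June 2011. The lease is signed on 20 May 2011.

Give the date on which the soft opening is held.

The build-out permit is issued: Jun 5, 2011.
The health inspection is passed: Jun 5, 2011 + 44 days = Jul 19, 2011.
The lease is signed: May 20, 2011.
Construction is finished: May 20, 2011 + 17 days = Jun 6, 2011.
The liquor license arrives: Jun 6, 2011 + 48 days = Jul 24, 2011.
Both prerequisites met — the health inspection is passed (Jul 19, 2011), the liquor license arrives (Jul 24, 2011); the later is Jul 24, 2011.
The soft opening is held: Jul 24, 2011 + 8 days = Aug 1, 2011.

1 August 2011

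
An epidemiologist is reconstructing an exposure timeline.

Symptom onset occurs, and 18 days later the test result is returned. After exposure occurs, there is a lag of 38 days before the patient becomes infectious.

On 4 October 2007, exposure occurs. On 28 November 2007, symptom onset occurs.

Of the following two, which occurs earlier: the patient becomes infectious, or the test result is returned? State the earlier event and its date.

Exposure occurs: Oct 4, 2007.
The patient becomes infectious: Oct 4, 2007 + 38 days = Nov 11, 2007.
Symptom onset occurs: Nov 28, 2007.
The test result is returned: Nov 28, 2007 + 18 days = Dec 16, 2007.
Comparing: the patient becomes infectious on Nov 11, 2007 vs the test result is returned on Dec 16, 2007. Earlier: the patient becomes infectious.

The patient becomes infectious — 11 November 2007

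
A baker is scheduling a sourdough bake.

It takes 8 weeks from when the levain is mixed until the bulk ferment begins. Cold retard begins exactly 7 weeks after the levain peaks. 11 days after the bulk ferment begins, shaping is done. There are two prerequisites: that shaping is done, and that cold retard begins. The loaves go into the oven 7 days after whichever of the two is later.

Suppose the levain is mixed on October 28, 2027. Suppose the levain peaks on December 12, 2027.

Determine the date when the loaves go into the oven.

The levain is mixed: Oct 28, 2027.
The bulk ferment begins: Oct 28, 2027 + 8 weeks = Dec 23, 2027.
Shaping is done: Dec 23, 2027 + 11 days = Jan 3, 2028.
The levain peaks: Dec 12, 2027.
Cold retard begins: Dec 12, 2027 + 7 weeks = Jan 30, 2028.
Both prerequisites met — shaping is done (Jan 3, 2028), cold retard begins (Jan 30, 2028); the later is Jan 30, 2028.
The loaves go into the oven: Jan 30, 2028 + 7 days = Feb 6, 2028.

February 6, 2028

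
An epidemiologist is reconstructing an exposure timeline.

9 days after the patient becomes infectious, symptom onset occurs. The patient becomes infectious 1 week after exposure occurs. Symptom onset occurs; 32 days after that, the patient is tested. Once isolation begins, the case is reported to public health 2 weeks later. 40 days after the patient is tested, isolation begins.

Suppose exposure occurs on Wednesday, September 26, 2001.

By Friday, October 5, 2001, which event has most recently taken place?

Exposure occurs: Sep 26, 2001.
The patient becomes infectious: Sep 26, 2001 + 1 week = Oct 3, 2001.
Symptom onset occurs: Oct 3, 2001 + 9 days = Oct 12, 2001.
The patient is tested: Oct 12, 2001 + 32 days = Nov 13, 2001.
Isolation begins: Nov 13, 2001 + 40 days = Dec 23, 2001.
The case is reported to public health: Dec 23, 2001 + 2 weeks = Jan 6, 2002.
Oct 5, 2001 falls between when the patient becomes infectious (Oct 3, 2001) and when symptom onset occurs (Oct 12, 2001).

The patient becomes infectious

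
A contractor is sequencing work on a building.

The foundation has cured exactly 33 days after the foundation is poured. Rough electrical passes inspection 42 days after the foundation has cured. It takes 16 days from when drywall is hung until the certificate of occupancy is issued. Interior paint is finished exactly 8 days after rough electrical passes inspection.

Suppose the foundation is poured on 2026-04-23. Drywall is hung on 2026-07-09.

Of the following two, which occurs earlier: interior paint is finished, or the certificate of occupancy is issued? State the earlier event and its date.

Interior paint is finished — 2026-07-15

The foundation is poured: Apr 23, 2026.
The foundation has cured: Apr 23, 2026 + 33 days = May 26, 2026.
Rough electrical passes inspection: May 26, 2026 + 42 days = Jul 7, 2026.
Interior paint is finished: Jul 7, 2026 + 8 days = Jul 15, 2026.
Drywall is hung: Jul 9, 2026.
The certificate of occupancy is issued: Jul 9, 2026 + 16 days = Jul 25, 2026.
Comparing: interior paint is finished on Jul 15, 2026 vs the certificate of occupancy is issued on Jul 25, 2026. Earlier: interior paint is finished.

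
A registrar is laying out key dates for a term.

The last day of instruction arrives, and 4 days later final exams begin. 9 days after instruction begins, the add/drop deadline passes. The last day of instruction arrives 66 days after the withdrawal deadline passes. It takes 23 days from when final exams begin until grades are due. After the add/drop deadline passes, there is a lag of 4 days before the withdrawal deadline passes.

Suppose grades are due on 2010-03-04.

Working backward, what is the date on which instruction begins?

2009-11-18

Grades are due: Mar 4, 2010.
Final exams begin: Mar 4, 2010 − 23 days = Feb 9, 2010.
The last day of instruction arrives: Feb 9, 2010 − 4 days = Feb 5, 2010.
The withdrawal deadline passes: Feb 5, 2010 − 66 days = Dec 1, 2009.
The add/drop deadline passes: Dec 1, 2009 − 4 days = Nov 27, 2009.
Instruction begins: Nov 27, 2009 − 9 days = Nov 18, 2009.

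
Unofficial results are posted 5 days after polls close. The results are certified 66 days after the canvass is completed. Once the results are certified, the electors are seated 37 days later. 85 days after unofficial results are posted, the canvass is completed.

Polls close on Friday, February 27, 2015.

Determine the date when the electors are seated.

Polls close: Feb 27, 2015.
Unofficial results are posted: Feb 27, 2015 + 5 days = Mar 4, 2015.
The canvass is completed: Mar 4, 2015 + 85 days = May 28, 2015.
The results are certified: May 28, 2015 + 66 days = Aug 2, 2015.
The electors are seated: Aug 2, 2015 + 37 days = Sep 8, 2015.

Tuesday, September 8, 2015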